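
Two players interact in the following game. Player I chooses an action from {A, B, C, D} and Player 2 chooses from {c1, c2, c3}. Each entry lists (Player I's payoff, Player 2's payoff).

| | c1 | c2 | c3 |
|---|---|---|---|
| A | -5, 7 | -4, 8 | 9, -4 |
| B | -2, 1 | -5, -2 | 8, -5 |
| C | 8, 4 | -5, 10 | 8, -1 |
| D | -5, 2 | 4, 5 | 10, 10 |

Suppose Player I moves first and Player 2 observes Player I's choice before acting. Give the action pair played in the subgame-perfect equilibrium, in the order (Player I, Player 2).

Work backward from Player 2's decision.
- A: Player 2 compares 7, 8, -4 and picks c2; Player I would get -4.
- B: Player 2 compares 1, -2, -5 and picks c1; Player I would get -2.
- C: Player 2 compares 4, 10, -1 and picks c2; Player I would get -5.
- D: Player 2 compares 2, 5, 10 and picks c3; Player I would get 10.
Maximizing over -4, -2, -5, 10, Player I chooses D. Subgame-perfect outcome: (D, c3) with payoffs (10, 10).

(D, c3)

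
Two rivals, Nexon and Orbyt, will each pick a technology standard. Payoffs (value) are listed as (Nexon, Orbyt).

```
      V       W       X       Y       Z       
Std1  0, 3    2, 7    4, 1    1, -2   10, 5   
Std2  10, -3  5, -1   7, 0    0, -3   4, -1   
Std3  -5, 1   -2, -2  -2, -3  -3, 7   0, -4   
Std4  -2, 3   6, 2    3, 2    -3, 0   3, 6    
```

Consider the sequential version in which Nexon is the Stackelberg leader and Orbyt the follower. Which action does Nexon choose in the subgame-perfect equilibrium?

Std2

Work backward from Orbyt's decision.
- Std1 → Orbyt plays W (best of 3, 7, 1, -2, 5); Nexon gets 2.
- Std2 → Orbyt plays X (best of -3, -1, 0, -3, -1); Nexon gets 7.
- Std3 → Orbyt plays Y (best of 1, -2, -3, 7, -4); Nexon gets -3.
- Std4 → Orbyt plays Z (best of 3, 2, 2, 0, 6); Nexon gets 3.
Nexon's induced payoffs are 2, 7, -3, 3, so Nexon commits to Std2. Subgame-perfect outcome: (Std2, X) with payoffs (7, 0).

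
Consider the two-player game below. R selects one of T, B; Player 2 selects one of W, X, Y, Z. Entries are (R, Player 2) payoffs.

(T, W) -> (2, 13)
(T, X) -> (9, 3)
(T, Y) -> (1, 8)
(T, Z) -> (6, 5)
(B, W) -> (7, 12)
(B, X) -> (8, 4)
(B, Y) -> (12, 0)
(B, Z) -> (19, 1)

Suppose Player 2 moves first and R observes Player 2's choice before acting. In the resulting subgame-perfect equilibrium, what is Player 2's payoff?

R best-responds to each possible Player 2 move:
- W: R compares 2, 7 and picks B; Player 2 would get 12.
- X: R compares 9, 8 and picks T; Player 2 would get 3.
- Y: R compares 1, 12 and picks B; Player 2 would get 0.
- Z: R compares 6, 19 and picks B; Player 2 would get 1.
Player 2's induced payoffs are 12, 3, 0, 1, so Player 2 commits to W. Subgame-perfect outcome: (B, W) with payoffs (7, 12).

12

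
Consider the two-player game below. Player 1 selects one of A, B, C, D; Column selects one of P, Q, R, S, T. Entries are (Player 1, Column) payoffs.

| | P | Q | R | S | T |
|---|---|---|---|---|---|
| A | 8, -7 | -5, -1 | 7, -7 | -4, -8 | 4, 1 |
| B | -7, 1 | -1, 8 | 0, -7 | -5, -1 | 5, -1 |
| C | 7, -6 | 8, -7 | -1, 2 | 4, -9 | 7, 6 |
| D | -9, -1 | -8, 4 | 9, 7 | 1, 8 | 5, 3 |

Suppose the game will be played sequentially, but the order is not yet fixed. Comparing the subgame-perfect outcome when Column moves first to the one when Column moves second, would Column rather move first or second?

If Player 1 leads: Column's best replies are A→T, B→Q, C→T, D→S; Player 1's induced payoffs 4, -1, 7, 1; outcome (C, T), payoffs (7, 6).
If Column leads: Player 1's best replies are P→A, Q→C, R→D, S→C, T→C; Column's induced payoffs -7, -7, 7, -9, 6; outcome (D, R), payoffs (9, 7).
Column gets 7 moving first and 6 moving second, so Column prefers to move first.

first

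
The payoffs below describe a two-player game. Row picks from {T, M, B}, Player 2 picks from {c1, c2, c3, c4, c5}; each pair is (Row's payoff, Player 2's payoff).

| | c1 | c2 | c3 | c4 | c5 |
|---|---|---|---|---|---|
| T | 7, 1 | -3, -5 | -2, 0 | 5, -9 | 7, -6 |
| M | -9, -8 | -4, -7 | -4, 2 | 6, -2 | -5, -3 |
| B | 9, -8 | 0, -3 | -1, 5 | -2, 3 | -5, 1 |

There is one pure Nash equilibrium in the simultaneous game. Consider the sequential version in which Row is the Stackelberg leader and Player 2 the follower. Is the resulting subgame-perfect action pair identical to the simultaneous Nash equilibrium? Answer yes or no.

no

Solve by backward induction (Row leads).
- T: BR = c1, leader payoff 7.
- M: BR = c3, leader payoff -4.
- B: BR = c3, leader payoff -1.
Among 7, -4, -1, the best is 7 at T. Subgame-perfect outcome: (T, c1) with payoffs (7, 1).
Now find the simultaneous Nash equilibrium.
Row's best replies: c1→B; c2→B; c3→B; c4→M; c5→T.
Player 2's best replies: T→c1; M→c3; B→c3.
Only (B, c3) has each player best-responding; Nash payoffs (-1, 5).
Sequential outcome (T, c1) differs from the Nash profile (B, c3).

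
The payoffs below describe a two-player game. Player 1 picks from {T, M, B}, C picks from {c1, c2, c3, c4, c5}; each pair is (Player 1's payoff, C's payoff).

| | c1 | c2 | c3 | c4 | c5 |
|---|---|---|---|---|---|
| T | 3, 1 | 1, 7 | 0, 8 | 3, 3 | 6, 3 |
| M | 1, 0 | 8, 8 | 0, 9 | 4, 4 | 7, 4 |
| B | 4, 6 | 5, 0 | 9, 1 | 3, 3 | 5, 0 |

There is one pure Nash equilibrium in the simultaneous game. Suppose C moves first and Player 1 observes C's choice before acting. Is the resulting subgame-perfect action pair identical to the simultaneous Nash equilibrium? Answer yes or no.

Backward induction with C moving first.
- c1 → Player 1 plays B (best of 3, 1, 4); C gets 6.
- c2 → Player 1 plays M (best of 1, 8, 5); C gets 8.
- c3 → Player 1 plays B (best of 0, 0, 9); C gets 1.
- c4 → Player 1 plays M (best of 3, 4, 3); C gets 4.
- c5 → Player 1 plays M (best of 6, 7, 5); C gets 4.
Maximizing over 6, 8, 1, 4, 4, C chooses c2. Subgame-perfect outcome: (M, c2) with payoffs (8, 8).
Under simultaneous play:
Player 1's best replies: c1→B; c2→M; c3→B; c4→M; c5→M.
C's best replies: T→c3; M→c3; B→c1.
Only (B, c1) has each player best-responding; Nash payoffs (4, 6).
Sequential outcome (M, c2) differs from the Nash profile (B, c1).

no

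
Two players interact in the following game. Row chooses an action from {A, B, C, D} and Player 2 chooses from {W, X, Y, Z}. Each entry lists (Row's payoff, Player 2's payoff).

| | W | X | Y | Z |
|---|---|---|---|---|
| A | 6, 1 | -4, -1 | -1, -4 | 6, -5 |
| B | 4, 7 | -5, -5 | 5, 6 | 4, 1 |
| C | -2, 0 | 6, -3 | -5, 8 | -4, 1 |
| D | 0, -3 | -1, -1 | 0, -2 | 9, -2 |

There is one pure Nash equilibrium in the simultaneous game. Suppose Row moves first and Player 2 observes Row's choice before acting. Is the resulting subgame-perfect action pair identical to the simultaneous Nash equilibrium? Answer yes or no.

yes

Player 2 best-responds to each possible Row move:
- A: Player 2 compares 1, -1, -4, -5 and picks W; Row would get 6.
- B: Player 2 compares 7, -5, 6, 1 and picks W; Row would get 4.
- C: Player 2 compares 0, -3, 8, 1 and picks Y; Row would get -5.
- D: Player 2 compares -3, -1, -2, -2 and picks X; Row would get -1.
Maximizing over 6, 4, -5, -1, Row chooses A. Subgame-perfect outcome: (A, W) with payoffs (6, 1).
Now find the simultaneous Nash equilibrium.
Row's best replies: W→A; X→C; Y→B; Z→D.
Player 2's best replies: A→W; B→W; C→Y; D→X.
Only (A, W) has each player best-responding; Nash payoffs (6, 1).
Sequential outcome (A, W) coincides with the Nash profile (A, W).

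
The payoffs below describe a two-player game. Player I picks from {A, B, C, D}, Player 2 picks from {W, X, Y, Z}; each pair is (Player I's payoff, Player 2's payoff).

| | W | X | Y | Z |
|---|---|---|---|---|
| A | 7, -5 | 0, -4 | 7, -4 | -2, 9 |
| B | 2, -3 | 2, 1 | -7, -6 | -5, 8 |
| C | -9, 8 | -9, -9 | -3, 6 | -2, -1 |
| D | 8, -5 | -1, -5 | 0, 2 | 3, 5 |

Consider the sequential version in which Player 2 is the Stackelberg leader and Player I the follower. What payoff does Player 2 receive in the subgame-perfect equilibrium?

5

Solve by backward induction (Player 2 leads).
- W: BR = D, leader payoff -5.
- X: BR = B, leader payoff 1.
- Y: BR = A, leader payoff -4.
- Z: BR = D, leader payoff 5.
Player 2's induced payoffs are -5, 1, -4, 5, so Player 2 commits to Z. Subgame-perfect outcome: (D, Z) with payoffs (3, 5).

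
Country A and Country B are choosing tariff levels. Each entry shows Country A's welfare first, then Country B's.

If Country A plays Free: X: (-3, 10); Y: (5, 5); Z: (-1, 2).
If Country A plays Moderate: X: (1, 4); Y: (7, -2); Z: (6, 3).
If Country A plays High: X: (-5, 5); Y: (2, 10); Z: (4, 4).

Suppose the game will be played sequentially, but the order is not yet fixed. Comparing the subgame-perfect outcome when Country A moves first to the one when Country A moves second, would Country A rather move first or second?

If Country A leads: Country B's best replies are Free→X, Moderate→X, High→Y; Country A's induced payoffs -3, 1, 2; outcome (High, Y), payoffs (2, 10).
If Country B leads: Country A's best replies are X→Moderate, Y→Moderate, Z→Moderate; Country B's induced payoffs 4, -2, 3; outcome (Moderate, X), payoffs (1, 4).
Country A gets 2 moving first and 1 moving second, so Country A prefers to move first.

first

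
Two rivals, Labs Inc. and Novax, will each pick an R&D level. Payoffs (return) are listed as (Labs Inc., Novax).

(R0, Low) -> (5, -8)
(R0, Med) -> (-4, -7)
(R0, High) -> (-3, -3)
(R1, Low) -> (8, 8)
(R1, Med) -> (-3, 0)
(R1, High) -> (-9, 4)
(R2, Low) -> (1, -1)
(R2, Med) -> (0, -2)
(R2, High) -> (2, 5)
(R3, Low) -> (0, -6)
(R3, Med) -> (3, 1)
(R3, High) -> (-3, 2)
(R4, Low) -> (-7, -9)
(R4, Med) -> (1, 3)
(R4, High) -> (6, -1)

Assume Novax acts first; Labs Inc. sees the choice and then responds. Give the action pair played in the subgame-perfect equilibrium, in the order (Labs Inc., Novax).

Labs Inc. best-responds to each possible Novax move:
- Low → Labs Inc. plays R1 (best of 5, 8, 1, 0, -7); Novax gets 8.
- Med → Labs Inc. plays R3 (best of -4, -3, 0, 3, 1); Novax gets 1.
- High → Labs Inc. plays R4 (best of -3, -9, 2, -3, 6); Novax gets -1.
Novax's induced payoffs are 8, 1, -1, so Novax commits to Low. Subgame-perfect outcome: (R1, Low) with payoffs (8, 8).

(R1, Low)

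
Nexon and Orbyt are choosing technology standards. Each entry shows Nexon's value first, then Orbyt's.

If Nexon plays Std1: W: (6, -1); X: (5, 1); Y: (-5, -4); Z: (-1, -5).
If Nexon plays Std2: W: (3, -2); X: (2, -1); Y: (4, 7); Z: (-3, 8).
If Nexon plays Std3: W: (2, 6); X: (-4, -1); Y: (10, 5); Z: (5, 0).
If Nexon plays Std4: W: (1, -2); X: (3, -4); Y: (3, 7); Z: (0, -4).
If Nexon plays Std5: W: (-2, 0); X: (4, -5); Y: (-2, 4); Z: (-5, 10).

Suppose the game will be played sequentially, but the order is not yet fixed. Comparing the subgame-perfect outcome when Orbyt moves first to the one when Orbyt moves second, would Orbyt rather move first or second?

first

If Nexon leads: Orbyt's best replies are Std1→X, Std2→Z, Std3→W, Std4→Y, Std5→Z; Nexon's induced payoffs 5, -3, 2, 3, -5; outcome (Std1, X), payoffs (5, 1).
If Orbyt leads: Nexon's best replies are W→Std1, X→Std1, Y→Std3, Z→Std3; Orbyt's induced payoffs -1, 1, 5, 0; outcome (Std3, Y), payoffs (10, 5).
Orbyt gets 5 moving first and 1 moving second, so Orbyt prefers to move first.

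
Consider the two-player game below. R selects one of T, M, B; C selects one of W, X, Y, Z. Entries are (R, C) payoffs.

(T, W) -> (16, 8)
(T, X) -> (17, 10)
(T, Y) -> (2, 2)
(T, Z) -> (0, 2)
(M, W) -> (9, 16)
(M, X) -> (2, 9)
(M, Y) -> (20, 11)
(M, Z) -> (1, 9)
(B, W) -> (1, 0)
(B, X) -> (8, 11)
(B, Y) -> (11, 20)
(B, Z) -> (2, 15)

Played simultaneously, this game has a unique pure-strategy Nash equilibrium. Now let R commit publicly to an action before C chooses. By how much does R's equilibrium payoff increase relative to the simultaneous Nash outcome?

Backward induction with R moving first.
- T → C plays X (best of 8, 10, 2, 2); R gets 17.
- M → C plays W (best of 16, 9, 11, 9); R gets 9.
- B → C plays Y (best of 0, 11, 20, 15); R gets 11.
R's induced payoffs are 17, 9, 11, so R commits to T. Subgame-perfect outcome: (T, X) with payoffs (17, 10).
Now find the simultaneous Nash equilibrium.
R's best replies: W→T; X→T; Y→M; Z→B.
C's best replies: T→X; M→W; B→Y.
Only (T, X) has each player best-responding; Nash payoffs (17, 10).
R's commitment gain: 17 − 17 = 0.

0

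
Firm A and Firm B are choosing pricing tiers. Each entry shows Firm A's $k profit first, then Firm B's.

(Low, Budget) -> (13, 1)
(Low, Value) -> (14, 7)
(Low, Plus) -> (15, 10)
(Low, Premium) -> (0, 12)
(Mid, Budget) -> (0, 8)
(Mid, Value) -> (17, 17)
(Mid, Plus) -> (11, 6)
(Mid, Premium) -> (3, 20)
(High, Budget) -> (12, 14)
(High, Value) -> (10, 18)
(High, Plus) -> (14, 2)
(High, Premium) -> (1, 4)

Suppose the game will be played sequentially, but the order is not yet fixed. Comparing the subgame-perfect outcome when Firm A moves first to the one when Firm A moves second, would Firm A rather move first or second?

If Firm A leads: Firm B's best replies are Low→Premium, Mid→Premium, High→Value; Firm A's induced payoffs 0, 3, 10; outcome (High, Value), payoffs (10, 18).
If Firm B leads: Firm A's best replies are Budget→Low, Value→Mid, Plus→Low, Premium→Mid; Firm B's induced payoffs 1, 17, 10, 20; outcome (Mid, Premium), payoffs (3, 20).
Firm A gets 10 moving first and 3 moving second, so Firm A prefers to move first.

first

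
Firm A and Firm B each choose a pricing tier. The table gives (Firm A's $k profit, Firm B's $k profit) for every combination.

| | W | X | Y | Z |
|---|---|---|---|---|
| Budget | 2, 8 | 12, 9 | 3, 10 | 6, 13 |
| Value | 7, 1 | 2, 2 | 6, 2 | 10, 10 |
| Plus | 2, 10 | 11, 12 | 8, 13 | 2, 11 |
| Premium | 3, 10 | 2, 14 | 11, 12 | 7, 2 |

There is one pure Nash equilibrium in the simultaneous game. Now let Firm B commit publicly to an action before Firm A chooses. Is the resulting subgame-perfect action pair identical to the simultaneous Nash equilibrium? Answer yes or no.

no

Firm A best-responds to each possible Firm B move:
- W: BR = Value, leader payoff 1.
- X: BR = Budget, leader payoff 9.
- Y: BR = Premium, leader payoff 12.
- Z: BR = Value, leader payoff 10.
Firm B's induced payoffs are 1, 9, 12, 10, so Firm B commits to Y. Subgame-perfect outcome: (Premium, Y) with payoffs (11, 12).
For the simultaneous game, intersect best replies.
Firm A's best replies: W→Value; X→Budget; Y→Premium; Z→Value.
Firm B's best replies: Budget→Z; Value→Z; Plus→Y; Premium→X.
The unique mutual best reply is (Value, Z), giving (10, 10).
Sequential outcome (Premium, Y) differs from the Nash profile (Value, Z).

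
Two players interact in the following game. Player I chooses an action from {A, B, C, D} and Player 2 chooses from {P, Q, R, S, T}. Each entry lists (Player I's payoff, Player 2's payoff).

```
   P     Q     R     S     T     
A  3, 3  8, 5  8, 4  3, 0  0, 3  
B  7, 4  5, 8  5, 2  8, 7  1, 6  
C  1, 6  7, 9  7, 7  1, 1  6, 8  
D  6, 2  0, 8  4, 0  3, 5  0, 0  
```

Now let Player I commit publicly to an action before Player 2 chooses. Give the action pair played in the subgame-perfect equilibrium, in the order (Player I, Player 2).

Solve by backward induction (Player I leads).
- A: BR = Q, leader payoff 8.
- B: BR = Q, leader payoff 5.
- C: BR = Q, leader payoff 7.
- D: BR = Q, leader payoff 0.
Player I's induced payoffs are 8, 5, 7, 0, so Player I commits to A. Subgame-perfect outcome: (A, Q) with payoffs (8, 5).

(A, Q)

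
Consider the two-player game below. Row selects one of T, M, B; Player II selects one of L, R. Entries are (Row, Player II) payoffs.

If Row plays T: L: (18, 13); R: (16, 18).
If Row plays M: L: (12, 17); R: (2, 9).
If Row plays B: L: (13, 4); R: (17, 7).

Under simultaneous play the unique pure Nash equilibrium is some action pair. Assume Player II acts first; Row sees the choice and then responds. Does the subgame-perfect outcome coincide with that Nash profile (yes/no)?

Work backward from Row's decision.
- L → Row plays T (best of 18, 12, 13); Player II gets 13.
- R → Row plays B (best of 16, 2, 17); Player II gets 7.
Player II's induced payoffs are 13, 7, so Player II commits to L. Subgame-perfect outcome: (T, L) with payoffs (18, 13).
For the simultaneous game, intersect best replies.
Row's best replies: L→T; R→B.
Player II's best replies: T→R; M→L; B→R.
Only (B, R) has each player best-responding; Nash payoffs (17, 7).
Sequential outcome (T, L) differs from the Nash profile (B, R).

no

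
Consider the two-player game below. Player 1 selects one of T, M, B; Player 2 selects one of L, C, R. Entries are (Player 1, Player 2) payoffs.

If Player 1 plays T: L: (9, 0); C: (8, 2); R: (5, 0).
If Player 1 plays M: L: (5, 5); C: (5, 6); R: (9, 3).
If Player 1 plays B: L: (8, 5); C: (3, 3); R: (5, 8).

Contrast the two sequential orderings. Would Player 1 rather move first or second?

If Player 1 leads: Player 2's best replies are T→C, M→C, B→R; Player 1's induced payoffs 8, 5, 5; outcome (T, C), payoffs (8, 2).
If Player 2 leads: Player 1's best replies are L→T, C→T, R→M; Player 2's induced payoffs 0, 2, 3; outcome (M, R), payoffs (9, 3).
Player 1 gets 8 moving first and 9 moving second, so Player 1 prefers to move second.

second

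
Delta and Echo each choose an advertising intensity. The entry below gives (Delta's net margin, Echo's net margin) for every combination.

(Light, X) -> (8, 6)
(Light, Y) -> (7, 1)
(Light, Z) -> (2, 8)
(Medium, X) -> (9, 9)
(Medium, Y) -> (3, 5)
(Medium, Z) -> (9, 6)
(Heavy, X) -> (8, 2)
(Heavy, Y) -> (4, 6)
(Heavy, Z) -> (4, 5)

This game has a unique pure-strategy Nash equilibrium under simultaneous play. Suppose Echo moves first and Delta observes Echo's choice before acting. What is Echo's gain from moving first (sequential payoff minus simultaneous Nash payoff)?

0

Backward induction with Echo moving first.
- X: Delta compares 8, 9, 8 and picks Medium; Echo would get 9.
- Y: Delta compares 7, 3, 4 and picks Light; Echo would get 1.
- Z: Delta compares 2, 9, 4 and picks Medium; Echo would get 6.
Echo's induced payoffs are 9, 1, 6, so Echo commits to X. Subgame-perfect outcome: (Medium, X) with payoffs (9, 9).
Under simultaneous play:
Delta's best replies: X→Medium; Y→Light; Z→Medium.
Echo's best replies: Light→Z; Medium→X; Heavy→Y.
The unique mutual best reply is (Medium, X), giving (9, 9).
Echo's commitment gain: 9 − 9 = 0.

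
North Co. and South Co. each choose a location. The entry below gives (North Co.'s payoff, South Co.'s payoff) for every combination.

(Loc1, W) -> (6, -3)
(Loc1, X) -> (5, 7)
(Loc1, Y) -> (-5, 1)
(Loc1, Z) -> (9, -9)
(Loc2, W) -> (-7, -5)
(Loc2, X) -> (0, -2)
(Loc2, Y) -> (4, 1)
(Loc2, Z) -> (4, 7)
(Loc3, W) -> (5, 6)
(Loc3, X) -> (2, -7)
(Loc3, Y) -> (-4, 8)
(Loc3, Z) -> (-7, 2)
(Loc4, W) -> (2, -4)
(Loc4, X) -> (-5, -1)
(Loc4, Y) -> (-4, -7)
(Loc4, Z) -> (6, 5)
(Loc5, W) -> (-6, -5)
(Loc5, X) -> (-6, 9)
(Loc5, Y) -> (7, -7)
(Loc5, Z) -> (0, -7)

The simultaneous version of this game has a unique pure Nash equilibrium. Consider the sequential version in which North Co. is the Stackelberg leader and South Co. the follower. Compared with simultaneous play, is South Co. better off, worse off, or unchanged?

South Co. best-responds to each possible North Co. move:
- Loc1 → South Co. plays X (best of -3, 7, 1, -9); North Co. gets 5.
- Loc2 → South Co. plays Z (best of -5, -2, 1, 7); North Co. gets 4.
- Loc3 → South Co. plays Y (best of 6, -7, 8, 2); North Co. gets -4.
- Loc4 → South Co. plays Z (best of -4, -1, -7, 5); North Co. gets 6.
- Loc5 → South Co. plays X (best of -5, 9, -7, -7); North Co. gets -6.
Maximizing over 5, 4, -4, 6, -6, North Co. chooses Loc4. Subgame-perfect outcome: (Loc4, Z) with payoffs (6, 5).
Under simultaneous play:
North Co.'s best replies: W→Loc1; X→Loc1; Y→Loc5; Z→Loc1.
South Co.'s best replies: Loc1→X; Loc2→Z; Loc3→Y; Loc4→Z; Loc5→X.
The unique mutual best reply is (Loc1, X), giving (5, 7).
South Co. earns 5 sequentially versus 7 at the Nash outcome: worse off.

worse off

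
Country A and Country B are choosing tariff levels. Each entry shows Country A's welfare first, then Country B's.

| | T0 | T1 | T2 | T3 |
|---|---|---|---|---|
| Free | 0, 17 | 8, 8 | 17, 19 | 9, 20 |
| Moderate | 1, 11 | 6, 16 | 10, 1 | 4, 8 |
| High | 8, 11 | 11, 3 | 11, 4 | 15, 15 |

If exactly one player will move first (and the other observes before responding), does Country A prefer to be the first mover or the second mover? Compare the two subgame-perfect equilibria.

If Country A leads: Country B's best replies are Free→T3, Moderate→T1, High→T3; Country A's induced payoffs 9, 6, 15; outcome (High, T3), payoffs (15, 15).
If Country B leads: Country A's best replies are T0→High, T1→High, T2→Free, T3→High; Country B's induced payoffs 11, 3, 19, 15; outcome (Free, T2), payoffs (17, 19).
Country A gets 15 moving first and 17 moving second, so Country A prefers to move second.

second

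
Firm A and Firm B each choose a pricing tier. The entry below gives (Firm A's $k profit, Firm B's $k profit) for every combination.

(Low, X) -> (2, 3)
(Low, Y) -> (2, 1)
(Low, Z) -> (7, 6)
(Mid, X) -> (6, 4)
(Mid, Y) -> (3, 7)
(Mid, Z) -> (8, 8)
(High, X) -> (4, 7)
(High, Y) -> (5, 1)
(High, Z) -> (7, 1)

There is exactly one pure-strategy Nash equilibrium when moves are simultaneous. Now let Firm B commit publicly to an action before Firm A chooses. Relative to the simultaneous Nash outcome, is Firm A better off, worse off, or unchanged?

unchanged

Firm A best-responds to each possible Firm B move:
- X: BR = Mid, leader payoff 4.
- Y: BR = High, leader payoff 1.
- Z: BR = Mid, leader payoff 8.
Maximizing over 4, 1, 8, Firm B chooses Z. Subgame-perfect outcome: (Mid, Z) with payoffs (8, 8).
Under simultaneous play:
Firm A's best replies: X→Mid; Y→High; Z→Mid.
Firm B's best replies: Low→Z; Mid→Z; High→X.
Only (Mid, Z) has each player best-responding; Nash payoffs (8, 8).
Firm A earns 8 sequentially versus 8 at the Nash outcome: unchanged.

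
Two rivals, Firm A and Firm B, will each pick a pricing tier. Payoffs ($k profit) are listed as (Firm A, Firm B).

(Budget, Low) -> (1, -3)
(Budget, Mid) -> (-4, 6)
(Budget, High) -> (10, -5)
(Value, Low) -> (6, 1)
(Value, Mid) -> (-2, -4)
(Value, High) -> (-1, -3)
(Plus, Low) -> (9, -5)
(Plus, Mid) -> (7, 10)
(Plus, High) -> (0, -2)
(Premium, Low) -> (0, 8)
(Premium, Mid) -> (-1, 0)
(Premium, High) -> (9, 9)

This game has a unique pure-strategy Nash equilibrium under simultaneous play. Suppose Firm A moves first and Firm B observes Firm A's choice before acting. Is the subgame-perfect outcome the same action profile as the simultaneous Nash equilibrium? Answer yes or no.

no

Firm B best-responds to each possible Firm A move:
- Budget → Firm B plays Mid (best of -3, 6, -5); Firm A gets -4.
- Value → Firm B plays Low (best of 1, -4, -3); Firm A gets 6.
- Plus → Firm B plays Mid (best of -5, 10, -2); Firm A gets 7.
- Premium → Firm B plays High (best of 8, 0, 9); Firm A gets 9.
Maximizing over -4, 6, 7, 9, Firm A chooses Premium. Subgame-perfect outcome: (Premium, High) with payoffs (9, 9).
For the simultaneous game, intersect best replies.
Firm A's best replies: Low→Plus; Mid→Plus; High→Budget.
Firm B's best replies: Budget→Mid; Value→Low; Plus→Mid; Premium→High.
The unique mutual best reply is (Plus, Mid), giving (7, 10).
Sequential outcome (Premium, High) differs from the Nash profile (Plus, Mid).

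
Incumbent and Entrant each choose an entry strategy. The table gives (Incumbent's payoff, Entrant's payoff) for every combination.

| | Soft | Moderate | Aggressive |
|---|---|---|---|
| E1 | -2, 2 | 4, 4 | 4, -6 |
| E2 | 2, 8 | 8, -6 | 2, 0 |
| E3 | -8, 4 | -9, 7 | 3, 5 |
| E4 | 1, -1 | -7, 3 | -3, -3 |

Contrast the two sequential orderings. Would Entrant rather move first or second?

If Incumbent leads: Entrant's best replies are E1→Moderate, E2→Soft, E3→Moderate, E4→Moderate; Incumbent's induced payoffs 4, 2, -9, -7; outcome (E1, Moderate), payoffs (4, 4).
If Entrant leads: Incumbent's best replies are Soft→E2, Moderate→E2, Aggressive→E1; Entrant's induced payoffs 8, -6, -6; outcome (E2, Soft), payoffs (2, 8).
Entrant gets 8 moving first and 4 moving second, so Entrant prefers to move first.

first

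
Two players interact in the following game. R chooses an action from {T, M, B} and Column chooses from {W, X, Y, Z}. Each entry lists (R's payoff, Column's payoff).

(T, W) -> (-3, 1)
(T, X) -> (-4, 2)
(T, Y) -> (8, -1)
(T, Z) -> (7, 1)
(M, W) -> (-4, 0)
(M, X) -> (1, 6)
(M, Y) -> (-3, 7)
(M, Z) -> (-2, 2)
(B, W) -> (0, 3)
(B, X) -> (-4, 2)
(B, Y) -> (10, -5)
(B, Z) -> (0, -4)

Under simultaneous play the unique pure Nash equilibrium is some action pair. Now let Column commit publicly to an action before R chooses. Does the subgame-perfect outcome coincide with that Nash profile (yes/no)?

no

Backward induction with Column moving first.
- W: R compares -3, -4, 0 and picks B; Column would get 3.
- X: R compares -4, 1, -4 and picks M; Column would get 6.
- Y: R compares 8, -3, 10 and picks B; Column would get -5.
- Z: R compares 7, -2, 0 and picks T; Column would get 1.
Maximizing over 3, 6, -5, 1, Column chooses X. Subgame-perfect outcome: (M, X) with payoffs (1, 6).
For the simultaneous game, intersect best replies.
R's best replies: W→B; X→M; Y→B; Z→T.
Column's best replies: T→X; M→Y; B→W.
Only (B, W) has each player best-responding; Nash payoffs (0, 3).
Sequential outcome (M, X) differs from the Nash profile (B, W).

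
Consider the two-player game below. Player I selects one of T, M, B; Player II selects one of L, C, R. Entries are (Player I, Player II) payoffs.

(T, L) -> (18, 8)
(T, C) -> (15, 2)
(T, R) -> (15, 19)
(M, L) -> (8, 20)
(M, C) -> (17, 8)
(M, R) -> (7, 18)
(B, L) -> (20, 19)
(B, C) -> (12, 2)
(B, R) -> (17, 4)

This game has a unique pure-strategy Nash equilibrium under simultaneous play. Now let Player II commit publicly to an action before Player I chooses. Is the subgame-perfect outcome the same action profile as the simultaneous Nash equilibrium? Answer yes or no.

yes

Backward induction with Player II moving first.
- L: BR = B, leader payoff 19.
- C: BR = M, leader payoff 8.
- R: BR = B, leader payoff 4.
Maximizing over 19, 8, 4, Player II chooses L. Subgame-perfect outcome: (B, L) with payoffs (20, 19).
Now find the simultaneous Nash equilibrium.
Player I's best replies: L→B; C→M; R→B.
Player II's best replies: T→R; M→L; B→L.
The unique mutual best reply is (B, L), giving (20, 19).
Sequential outcome (B, L) coincides with the Nash profile (B, L).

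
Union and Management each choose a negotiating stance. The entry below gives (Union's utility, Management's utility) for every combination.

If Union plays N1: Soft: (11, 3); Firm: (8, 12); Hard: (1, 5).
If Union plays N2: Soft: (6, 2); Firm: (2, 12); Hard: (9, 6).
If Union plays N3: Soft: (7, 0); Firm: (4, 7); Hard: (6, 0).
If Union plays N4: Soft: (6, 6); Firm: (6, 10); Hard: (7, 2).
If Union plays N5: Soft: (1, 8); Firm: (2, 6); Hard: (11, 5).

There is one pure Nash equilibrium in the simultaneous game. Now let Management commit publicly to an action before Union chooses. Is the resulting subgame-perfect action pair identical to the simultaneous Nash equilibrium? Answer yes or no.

Union best-responds to each possible Management move:
- Soft: BR = N1, leader payoff 3.
- Firm: BR = N1, leader payoff 12.
- Hard: BR = N5, leader payoff 5.
Among 3, 12, 5, the best is 12 at Firm. Subgame-perfect outcome: (N1, Firm) with payoffs (8, 12).
Under simultaneous play:
Union's best replies: Soft→N1; Firm→N1; Hard→N5.
Management's best replies: N1→Firm; N2→Firm; N3→Firm; N4→Firm; N5→Soft.
The unique mutual best reply is (N1, Firm), giving (8, 12).
Sequential outcome (N1, Firm) coincides with the Nash profile (N1, Firm).

yes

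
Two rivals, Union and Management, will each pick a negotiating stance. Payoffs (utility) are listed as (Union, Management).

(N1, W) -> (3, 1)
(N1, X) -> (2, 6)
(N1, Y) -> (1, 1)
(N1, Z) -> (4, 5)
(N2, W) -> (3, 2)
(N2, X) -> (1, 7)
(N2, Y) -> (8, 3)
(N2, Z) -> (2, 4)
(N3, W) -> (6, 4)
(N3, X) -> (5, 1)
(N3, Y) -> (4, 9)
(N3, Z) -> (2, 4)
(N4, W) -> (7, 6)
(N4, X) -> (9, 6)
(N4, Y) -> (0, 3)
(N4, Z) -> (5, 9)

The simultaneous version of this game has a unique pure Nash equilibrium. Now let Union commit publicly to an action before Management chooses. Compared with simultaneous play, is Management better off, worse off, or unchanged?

Backward induction with Union moving first.
- N1 → Management plays X (best of 1, 6, 1, 5); Union gets 2.
- N2 → Management plays X (best of 2, 7, 3, 4); Union gets 1.
- N3 → Management plays Y (best of 4, 1, 9, 4); Union gets 4.
- N4 → Management plays Z (best of 6, 6, 3, 9); Union gets 5.
Union's induced payoffs are 2, 1, 4, 5, so Union commits to N4. Subgame-perfect outcome: (N4, Z) with payoffs (5, 9).
For the simultaneous game, intersect best replies.
Union's best replies: W→N4; X→N4; Y→N2; Z→N4.
Management's best replies: N1→X; N2→X; N3→Y; N4→Z.
Only (N4, Z) has each player best-responding; Nash payoffs (5, 9).
Management earns 9 sequentially versus 9 at the Nash outcome: unchanged.

unchanged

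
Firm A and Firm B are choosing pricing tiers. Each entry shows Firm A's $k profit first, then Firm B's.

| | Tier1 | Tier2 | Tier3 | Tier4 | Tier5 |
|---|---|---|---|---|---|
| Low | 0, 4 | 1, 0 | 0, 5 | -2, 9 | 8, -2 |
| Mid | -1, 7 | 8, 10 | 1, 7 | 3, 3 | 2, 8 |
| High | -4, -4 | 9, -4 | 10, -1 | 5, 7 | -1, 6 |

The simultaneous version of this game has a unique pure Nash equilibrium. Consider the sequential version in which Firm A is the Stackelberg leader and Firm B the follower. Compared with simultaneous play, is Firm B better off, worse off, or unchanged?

better off

Solve by backward induction (Firm A leads).
- Low: Firm B compares 4, 0, 5, 9, -2 and picks Tier4; Firm A would get -2.
- Mid: Firm B compares 7, 10, 7, 3, 8 and picks Tier2; Firm A would get 8.
- High: Firm B compares -4, -4, -1, 7, 6 and picks Tier4; Firm A would get 5.
Maximizing over -2, 8, 5, Firm A chooses Mid. Subgame-perfect outcome: (Mid, Tier2) with payoffs (8, 10).
Now find the simultaneous Nash equilibrium.
Firm A's best replies: Tier1→Low; Tier2→High; Tier3→High; Tier4→High; Tier5→Low.
Firm B's best replies: Low→Tier4; Mid→Tier2; High→Tier4.
The unique mutual best reply is (High, Tier4), giving (5, 7).
Firm B earns 10 sequentially versus 7 at the Nash outcome: better off.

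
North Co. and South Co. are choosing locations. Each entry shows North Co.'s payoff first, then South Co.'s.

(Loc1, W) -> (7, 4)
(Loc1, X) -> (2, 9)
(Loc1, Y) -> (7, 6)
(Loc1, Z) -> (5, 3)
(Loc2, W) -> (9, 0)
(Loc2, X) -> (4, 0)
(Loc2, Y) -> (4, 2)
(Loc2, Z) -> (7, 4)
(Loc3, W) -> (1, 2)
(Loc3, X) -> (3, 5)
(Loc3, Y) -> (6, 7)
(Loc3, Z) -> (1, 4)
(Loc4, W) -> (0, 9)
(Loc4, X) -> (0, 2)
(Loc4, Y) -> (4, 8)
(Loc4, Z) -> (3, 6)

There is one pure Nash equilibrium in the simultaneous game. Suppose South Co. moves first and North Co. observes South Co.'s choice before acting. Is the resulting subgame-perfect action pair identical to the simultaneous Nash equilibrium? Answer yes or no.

no

Work backward from North Co.'s decision.
- W → North Co. plays Loc2 (best of 7, 9, 1, 0); South Co. gets 0.
- X → North Co. plays Loc2 (best of 2, 4, 3, 0); South Co. gets 0.
- Y → North Co. plays Loc1 (best of 7, 4, 6, 4); South Co. gets 6.
- Z → North Co. plays Loc2 (best of 5, 7, 1, 3); South Co. gets 4.
South Co.'s induced payoffs are 0, 0, 6, 4, so South Co. commits to Y. Subgame-perfect outcome: (Loc1, Y) with payoffs (7, 6).
For the simultaneous game, intersect best replies.
North Co.'s best replies: W→Loc2; X→Loc2; Y→Loc1; Z→Loc2.
South Co.'s best replies: Loc1→X; Loc2→Z; Loc3→Y; Loc4→W.
The unique mutual best reply is (Loc2, Z), giving (7, 4).
Sequential outcome (Loc1, Y) differs from the Nash profile (Loc2, Z).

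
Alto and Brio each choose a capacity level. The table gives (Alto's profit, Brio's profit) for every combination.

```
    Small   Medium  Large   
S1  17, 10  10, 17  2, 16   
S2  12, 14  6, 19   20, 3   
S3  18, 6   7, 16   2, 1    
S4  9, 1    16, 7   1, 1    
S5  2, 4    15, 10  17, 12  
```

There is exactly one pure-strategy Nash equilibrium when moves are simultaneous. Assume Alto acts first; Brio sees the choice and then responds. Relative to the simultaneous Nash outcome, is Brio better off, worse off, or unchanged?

better off

Work backward from Brio's decision.
- S1 → Brio plays Medium (best of 10, 17, 16); Alto gets 10.
- S2 → Brio plays Medium (best of 14, 19, 3); Alto gets 6.
- S3 → Brio plays Medium (best of 6, 16, 1); Alto gets 7.
- S4 → Brio plays Medium (best of 1, 7, 1); Alto gets 16.
- S5 → Brio plays Large (best of 4, 10, 12); Alto gets 17.
Among 10, 6, 7, 16, 17, the best is 17 at S5. Subgame-perfect outcome: (S5, Large) with payoffs (17, 12).
For the simultaneous game, intersect best replies.
Alto's best replies: Small→S3; Medium→S4; Large→S2.
Brio's best replies: S1→Medium; S2→Medium; S3→Medium; S4→Medium; S5→Large.
Only (S4, Medium) has each player best-responding; Nash payoffs (16, 7).
Brio earns 12 sequentially versus 7 at the Nash outcome: better off.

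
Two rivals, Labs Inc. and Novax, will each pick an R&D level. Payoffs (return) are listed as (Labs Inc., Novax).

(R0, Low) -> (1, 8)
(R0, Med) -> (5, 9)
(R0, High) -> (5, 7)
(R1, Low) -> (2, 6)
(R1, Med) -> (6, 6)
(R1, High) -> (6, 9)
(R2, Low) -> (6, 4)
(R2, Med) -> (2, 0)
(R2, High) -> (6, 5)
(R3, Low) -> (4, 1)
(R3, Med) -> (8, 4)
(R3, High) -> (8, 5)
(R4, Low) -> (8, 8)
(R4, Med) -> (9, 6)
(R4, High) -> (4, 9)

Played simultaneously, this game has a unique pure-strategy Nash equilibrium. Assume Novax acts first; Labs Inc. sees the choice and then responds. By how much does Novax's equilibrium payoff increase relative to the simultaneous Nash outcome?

3

Solve by backward induction (Novax leads).
- Low: Labs Inc. compares 1, 2, 6, 4, 8 and picks R4; Novax would get 8.
- Med: Labs Inc. compares 5, 6, 2, 8, 9 and picks R4; Novax would get 6.
- High: Labs Inc. compares 5, 6, 6, 8, 4 and picks R3; Novax would get 5.
Novax's induced payoffs are 8, 6, 5, so Novax commits to Low. Subgame-perfect outcome: (R4, Low) with payoffs (8, 8).
Now find the simultaneous Nash equilibrium.
Labs Inc.'s best replies: Low→R4; Med→R4; High→R3.
Novax's best replies: R0→Med; R1→High; R2→High; R3→High; R4→High.
The unique mutual best reply is (R3, High), giving (8, 5).
Novax's commitment gain: 8 − 5 = 3.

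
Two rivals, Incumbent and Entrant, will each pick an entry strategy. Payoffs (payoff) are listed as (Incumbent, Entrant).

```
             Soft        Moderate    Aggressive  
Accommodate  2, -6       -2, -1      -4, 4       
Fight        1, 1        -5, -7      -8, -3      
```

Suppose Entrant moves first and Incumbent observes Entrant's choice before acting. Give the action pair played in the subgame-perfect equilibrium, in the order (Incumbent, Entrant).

(Accommodate, Aggressive)

Backward induction with Entrant moving first.
- Soft → Incumbent plays Accommodate (best of 2, 1); Entrant gets -6.
- Moderate → Incumbent plays Accommodate (best of -2, -5); Entrant gets -1.
- Aggressive → Incumbent plays Accommodate (best of -4, -8); Entrant gets 4.
Entrant's induced payoffs are -6, -1, 4, so Entrant commits to Aggressive. Subgame-perfect outcome: (Accommodate, Aggressive) with payoffs (-4, 4).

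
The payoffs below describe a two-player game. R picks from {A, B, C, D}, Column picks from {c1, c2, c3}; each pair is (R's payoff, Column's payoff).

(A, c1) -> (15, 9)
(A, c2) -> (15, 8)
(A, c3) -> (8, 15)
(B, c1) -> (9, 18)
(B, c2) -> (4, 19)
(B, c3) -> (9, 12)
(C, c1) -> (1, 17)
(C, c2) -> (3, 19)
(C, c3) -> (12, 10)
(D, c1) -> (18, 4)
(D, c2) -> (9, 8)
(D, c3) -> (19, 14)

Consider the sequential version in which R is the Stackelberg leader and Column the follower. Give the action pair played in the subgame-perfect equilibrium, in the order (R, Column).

(D, c3)

Work backward from Column's decision.
- A: BR = c3, leader payoff 8.
- B: BR = c2, leader payoff 4.
- C: BR = c2, leader payoff 3.
- D: BR = c3, leader payoff 19.
Maximizing over 8, 4, 3, 19, R chooses D. Subgame-perfect outcome: (D, c3) with payoffs (19, 14).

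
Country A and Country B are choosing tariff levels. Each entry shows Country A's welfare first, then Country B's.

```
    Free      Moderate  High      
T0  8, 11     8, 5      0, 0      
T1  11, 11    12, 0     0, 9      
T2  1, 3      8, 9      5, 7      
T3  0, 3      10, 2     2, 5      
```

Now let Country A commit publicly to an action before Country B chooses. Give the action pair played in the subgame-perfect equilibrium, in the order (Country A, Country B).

(T1, Free)

Work backward from Country B's decision.
- T0 → Country B plays Free (best of 11, 5, 0); Country A gets 8.
- T1 → Country B plays Free (best of 11, 0, 9); Country A gets 11.
- T2 → Country B plays Moderate (best of 3, 9, 7); Country A gets 8.
- T3 → Country B plays High (best of 3, 2, 5); Country A gets 2.
Maximizing over 8, 11, 8, 2, Country A chooses T1. Subgame-perfect outcome: (T1, Free) with payoffs (11, 11).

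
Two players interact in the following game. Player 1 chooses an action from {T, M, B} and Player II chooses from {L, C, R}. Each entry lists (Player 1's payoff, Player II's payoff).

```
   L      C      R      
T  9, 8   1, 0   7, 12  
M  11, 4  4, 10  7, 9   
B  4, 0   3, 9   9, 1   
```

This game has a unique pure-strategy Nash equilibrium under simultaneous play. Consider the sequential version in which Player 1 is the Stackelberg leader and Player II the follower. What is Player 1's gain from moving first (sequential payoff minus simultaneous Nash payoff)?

3

Backward induction with Player 1 moving first.
- T: BR = R, leader payoff 7.
- M: BR = C, leader payoff 4.
- B: BR = C, leader payoff 3.
Maximizing over 7, 4, 3, Player 1 chooses T. Subgame-perfect outcome: (T, R) with payoffs (7, 12).
Now find the simultaneous Nash equilibrium.
Player 1's best replies: L→M; C→M; R→B.
Player II's best replies: T→R; M→C; B→C.
The unique mutual best reply is (M, C), giving (4, 10).
Player 1's commitment gain: 7 − 4 = 3.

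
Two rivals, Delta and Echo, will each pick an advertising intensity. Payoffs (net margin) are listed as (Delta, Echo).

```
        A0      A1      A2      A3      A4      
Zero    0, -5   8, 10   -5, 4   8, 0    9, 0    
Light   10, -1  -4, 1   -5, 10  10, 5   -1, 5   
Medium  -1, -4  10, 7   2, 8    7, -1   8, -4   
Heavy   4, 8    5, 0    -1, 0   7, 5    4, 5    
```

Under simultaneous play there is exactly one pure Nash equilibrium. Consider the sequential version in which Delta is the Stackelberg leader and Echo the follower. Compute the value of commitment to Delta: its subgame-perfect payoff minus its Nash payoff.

6

Backward induction with Delta moving first.
- Zero → Echo plays A1 (best of -5, 10, 4, 0, 0); Delta gets 8.
- Light → Echo plays A2 (best of -1, 1, 10, 5, 5); Delta gets -5.
- Medium → Echo plays A2 (best of -4, 7, 8, -1, -4); Delta gets 2.
- Heavy → Echo plays A0 (best of 8, 0, 0, 5, 5); Delta gets 4.
Maximizing over 8, -5, 2, 4, Delta chooses Zero. Subgame-perfect outcome: (Zero, A1) with payoffs (8, 10).
Under simultaneous play:
Delta's best replies: A0→Light; A1→Medium; A2→Medium; A3→Light; A4→Zero.
Echo's best replies: Zero→A1; Light→A2; Medium→A2; Heavy→A0.
Only (Medium, A2) has each player best-responding; Nash payoffs (2, 8).
Delta's commitment gain: 8 − 2 = 6.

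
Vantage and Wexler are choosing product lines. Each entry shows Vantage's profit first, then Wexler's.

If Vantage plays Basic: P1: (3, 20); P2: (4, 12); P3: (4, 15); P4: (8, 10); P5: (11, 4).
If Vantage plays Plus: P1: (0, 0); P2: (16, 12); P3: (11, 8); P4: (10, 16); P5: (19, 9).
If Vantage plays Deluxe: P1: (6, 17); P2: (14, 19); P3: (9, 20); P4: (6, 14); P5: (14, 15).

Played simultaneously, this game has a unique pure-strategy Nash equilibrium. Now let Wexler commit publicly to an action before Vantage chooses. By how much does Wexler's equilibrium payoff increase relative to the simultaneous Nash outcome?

1

Backward induction with Wexler moving first.
- P1: BR = Deluxe, leader payoff 17.
- P2: BR = Plus, leader payoff 12.
- P3: BR = Plus, leader payoff 8.
- P4: BR = Plus, leader payoff 16.
- P5: BR = Plus, leader payoff 9.
Maximizing over 17, 12, 8, 16, 9, Wexler chooses P1. Subgame-perfect outcome: (Deluxe, P1) with payoffs (6, 17).
Now find the simultaneous Nash equilibrium.
Vantage's best replies: P1→Deluxe; P2→Plus; P3→Plus; P4→Plus; P5→Plus.
Wexler's best replies: Basic→P1; Plus→P4; Deluxe→P3.
Only (Plus, P4) has each player best-responding; Nash payoffs (10, 16).
Wexler's commitment gain: 17 − 16 = 1.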